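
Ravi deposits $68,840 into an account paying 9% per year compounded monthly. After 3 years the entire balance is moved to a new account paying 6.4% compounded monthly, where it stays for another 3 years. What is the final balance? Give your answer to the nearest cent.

After 3 years at 9%: 68,840 × 1.30864537092 ≈ 90,087.1473.
Then 3 years at 6.4%: 90,087.1473 × 1.21105249632 ≈ 109,100.2647.

$109,100.26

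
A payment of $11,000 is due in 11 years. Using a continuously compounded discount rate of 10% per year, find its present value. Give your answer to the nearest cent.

$3,661.58

P = A·e^(−rt) = 11,000·e^(−1.1).
e^(−1.1) ≈ 0.3328710837, so P ≈ 3,661.5819.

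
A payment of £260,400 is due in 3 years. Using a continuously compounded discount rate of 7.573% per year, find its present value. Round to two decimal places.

£207,478.75

P = A·e^(−rt) = 260,400·e^(−0.22719).
e^(−0.22719) ≈ 0.796769381725, so P ≈ 207,478.7470.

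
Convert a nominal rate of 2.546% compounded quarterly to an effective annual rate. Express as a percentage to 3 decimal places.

One year is 4 periods at 0.006365 each: (1 + 0.006365)^4 ≈ 1.025704.
EAR = 1.025704 − 1 ≈ 2.57041%.

2.570%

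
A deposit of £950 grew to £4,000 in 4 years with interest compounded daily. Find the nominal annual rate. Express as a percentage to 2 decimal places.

35.96%

(1 + r/365)^1460 = 4,000/950 = 4.21053.
1 + r/365 = 4.21053^(1/1460) ≈ 1.000985, so r/365 ≈ 0.000985134.
r ≈ 365·0.000985134 = 35.95739%.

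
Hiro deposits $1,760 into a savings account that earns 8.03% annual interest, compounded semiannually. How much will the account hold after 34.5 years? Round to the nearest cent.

Periodic rate = 8.03%/2 = 0.04015; periods = 2·34.5 = 69.
A = 1,760·(1 + 0.04015)^69 ≈ 1,760·15.122450278 ≈ 26,615.5125.

$26,615.51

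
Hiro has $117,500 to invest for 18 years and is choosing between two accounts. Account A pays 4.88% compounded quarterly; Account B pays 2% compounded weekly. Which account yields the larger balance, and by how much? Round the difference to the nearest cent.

Account A growth factor: (1 + 0.0122)^72 ≈ 2.39428571296; balance ≈ 281,328.5713.
Account B growth factor: (1 + 0.02/52)^936 ≈ 1.43323021293; balance ≈ 168,404.5500.
Account A is larger by 112,924.0213.

Account A, by $112,924.02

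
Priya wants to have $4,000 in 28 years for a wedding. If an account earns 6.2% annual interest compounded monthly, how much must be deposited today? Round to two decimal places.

$708.05

Periodic rate = 6.2%/12 = 0.00516667; 336 periods.
P = 4,000/(1 + 0.062/12)^336 ≈ 4,000/5.649294787 ≈ 708.0530.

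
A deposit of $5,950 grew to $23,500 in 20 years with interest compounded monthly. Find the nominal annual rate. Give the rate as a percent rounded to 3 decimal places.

The 240-period growth factor is 23,500/5,950 = 3.94958.
r/12 = 3.94958^(1/240) − 1 ≈ 0.00573978, so r ≈ 12·0.00573978 = 6.88774%.

6.888%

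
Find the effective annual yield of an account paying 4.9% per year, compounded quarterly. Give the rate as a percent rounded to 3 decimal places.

EAR = (1 + 4.9%/4)^4 − 1 = (1 + 0.01225)^4 − 1.
(1 + 0.01225)^4 ≈ 1.049908, so EAR ≈ 4.99078%.

4.991%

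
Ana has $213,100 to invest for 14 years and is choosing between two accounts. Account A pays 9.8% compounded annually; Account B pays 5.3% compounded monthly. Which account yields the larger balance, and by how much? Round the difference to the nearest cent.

Account A growth factor: (1 + 0.098)^14 ≈ 3.70196886287; balance ≈ 788,889.5647.
Account B growth factor: (1 + 0.053/12)^168 ≈ 2.09670324001; balance ≈ 446,807.4604.
Account A is larger by 342,082.1042.

Account A, by $342,082.10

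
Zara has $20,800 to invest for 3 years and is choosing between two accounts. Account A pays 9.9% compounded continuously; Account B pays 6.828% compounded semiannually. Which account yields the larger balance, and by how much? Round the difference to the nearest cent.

Account A growth factor: e^(0.099·3) = e^0.297 ≈ 1.3458152994; balance ≈ 27,992.9582.
Account B growth factor: (1 + 0.03414)^6 ≈ 1.2231395815; balance ≈ 25,441.3033.
Account A is larger by 2,551.6549.

Account A, by $2,551.65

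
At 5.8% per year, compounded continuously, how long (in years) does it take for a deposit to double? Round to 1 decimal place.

e^(0.058t) = 2, so 0.058t = ln 2 ≈ 0.69315.
t ≈ 0.69315/0.058 ≈ 11.9508.

12.0 years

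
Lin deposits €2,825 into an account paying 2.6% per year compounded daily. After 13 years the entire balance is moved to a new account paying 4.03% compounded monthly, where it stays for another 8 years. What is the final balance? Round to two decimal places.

€5,464.96

Phase 1: 2,825·(1 + 0.026/365)^4745 ≈ 3,960.9992.
Phase 2: 3,960.9992·(1 + 0.0403/12)^96 ≈ 5,464.9566.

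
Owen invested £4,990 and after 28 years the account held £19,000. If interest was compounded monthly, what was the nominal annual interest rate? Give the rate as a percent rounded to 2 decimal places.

4.78%

The 336-period growth factor is 19,000/4,990 = 3.80762.
r/12 = 3.80762^(1/336) − 1 ≈ 0.0039871, so r ≈ 12·0.0039871 = 4.78452%.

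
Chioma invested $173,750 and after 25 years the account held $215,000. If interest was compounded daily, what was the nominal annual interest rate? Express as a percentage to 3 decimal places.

0.852%

(1 + r/365)^9125 = 215,000/173,750 = 1.23741.
1 + r/365 = 1.23741^(1/9125) ≈ 1.000023, so r/365 ≈ 0.000023345.
r ≈ 365·0.000023345 = 0.85209%.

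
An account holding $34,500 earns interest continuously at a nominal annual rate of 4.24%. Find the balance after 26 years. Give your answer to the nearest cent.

$103,892.77

A = P·e^(rt) = 34,500·e^(0.0424·26) = 34,500·e^1.1024.
e^1.1024 ≈ 3.01138468133, so A ≈ 103,892.7715.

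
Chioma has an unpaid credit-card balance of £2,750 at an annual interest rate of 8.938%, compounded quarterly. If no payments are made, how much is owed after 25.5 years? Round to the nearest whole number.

£26,198

Growth factor = (1 + 0.022345)^102 ≈ 9.5267043234.
A ≈ 2,750 × 9.5267043234 ≈ 26,198.4369.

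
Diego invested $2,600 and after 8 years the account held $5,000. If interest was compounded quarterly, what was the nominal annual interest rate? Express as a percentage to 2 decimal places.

The 32-period growth factor is 5,000/2,600 = 1.92308.
r/4 = 1.92308^(1/32) − 1 ≈ 0.0206454, so r ≈ 4·0.0206454 = 8.25817%.

8.26%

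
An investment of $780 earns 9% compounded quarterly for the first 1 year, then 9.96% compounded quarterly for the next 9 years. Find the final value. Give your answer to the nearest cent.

Phase 1: 780·(1 + 0.0225)^4 ≈ 852.6050.
Phase 2: 852.6050·(1 + 0.0249)^36 ≈ 2,066.7199.

$2,066.72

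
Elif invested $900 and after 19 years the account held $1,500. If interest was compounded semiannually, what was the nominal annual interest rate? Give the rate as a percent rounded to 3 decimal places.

2.707%

The 38-period growth factor is 1,500/900 = 1.66667.
r/2 = 1.66667^(1/38) − 1 ≈ 0.0135335, so r ≈ 2·0.0135335 = 2.70671%.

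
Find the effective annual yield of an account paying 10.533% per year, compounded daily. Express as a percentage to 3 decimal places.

One year is 365 periods at 0.000288575 each: (1 + 0.000288575)^365 ≈ 1.11106.
EAR = 1.11106 − 1 ≈ 11.10603%.

11.106%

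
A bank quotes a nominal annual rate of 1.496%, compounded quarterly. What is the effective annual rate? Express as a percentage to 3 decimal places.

EAR = (1 + 1.496%/4)^4 − 1 = (1 + 0.00374)^4 − 1.
(1 + 0.00374)^4 ≈ 1.015044, so EAR ≈ 1.50441%.

1.504%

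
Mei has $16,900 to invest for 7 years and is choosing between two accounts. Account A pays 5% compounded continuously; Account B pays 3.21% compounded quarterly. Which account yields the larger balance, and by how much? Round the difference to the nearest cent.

Account A growth factor: e^(0.05·7) = e^0.35 ≈ 1.4190675486; balance ≈ 23,982.2416.
Account B growth factor: (1 + 0.008025)^28 ≈ 1.2508248154; balance ≈ 21,138.9394.
Account A is larger by 2,843.3022.

Account A, by $2,843.30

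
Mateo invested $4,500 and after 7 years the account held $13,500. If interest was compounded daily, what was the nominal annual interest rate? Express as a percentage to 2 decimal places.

15.70%

(1 + r/365)^2555 = 13,500/4,500 = 3.
1 + r/365 = 3^(1/2555) ≈ 1.00043, so r/365 ≈ 0.000430078.
r ≈ 365·0.000430078 = 15.69784%.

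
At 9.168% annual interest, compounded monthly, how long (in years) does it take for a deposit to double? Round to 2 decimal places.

7.59 years

(1 + 0.00764)^(12t) = 2.
12t = ln 2 / ln(1 + 0.00764) ≈ 0.69315/0.00761096 ≈ 91.0722.
t ≈ 7.5894.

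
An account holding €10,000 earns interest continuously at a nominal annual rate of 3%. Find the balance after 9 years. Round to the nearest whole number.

A = P·e^(rt) = 10,000·e^(0.03·9) = 10,000·e^0.27.
e^0.27 ≈ 1.3099644507, so A ≈ 13,099.6445.

€13,100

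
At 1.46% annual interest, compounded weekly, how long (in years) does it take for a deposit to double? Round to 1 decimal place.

(1 + 0.000280769)^(52t) = 2.
52t = ln 2 / ln(1 + 0.000280769) ≈ 0.69315/0.00028073 ≈ 2469.0899.
t ≈ 47.4825.

47.5 years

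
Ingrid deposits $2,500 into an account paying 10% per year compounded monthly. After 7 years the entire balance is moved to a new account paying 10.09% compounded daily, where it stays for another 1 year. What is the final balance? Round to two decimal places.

Phase 1: 2,500·(1 + 0.1/12)^84 ≈ 5,019.8004.
Phase 2: 5,019.8004·(1 + 0.1009/365)^365 ≈ 5,552.6552.

$5,552.66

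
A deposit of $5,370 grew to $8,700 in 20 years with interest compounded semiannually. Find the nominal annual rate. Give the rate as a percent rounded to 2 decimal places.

(1 + r/2)^40 = 8,700/5,370 = 1.62011.
1 + r/2 = 1.62011^(1/40) ≈ 1.012135, so r/2 ≈ 0.0121354.
r ≈ 2·0.0121354 = 2.42708%.

2.43%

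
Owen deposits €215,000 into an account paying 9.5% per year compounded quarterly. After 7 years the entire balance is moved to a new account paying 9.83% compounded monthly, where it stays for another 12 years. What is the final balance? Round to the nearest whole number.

€1,342,997

Phase 1: 215,000·(1 + 0.02375)^28 ≈ 414,828.0103.
Phase 2: 414,828.0103·(1 + 0.0983/12)^144 ≈ 1,342,996.7550.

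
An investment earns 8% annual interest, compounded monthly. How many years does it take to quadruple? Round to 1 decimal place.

(1 + 0.00666667)^(12t) = 4.
12t = ln 4 / ln(1 + 0.00666667) ≈ 1.3863/0.00664454 ≈ 208.6365.
t ≈ 17.3864.

17.4 years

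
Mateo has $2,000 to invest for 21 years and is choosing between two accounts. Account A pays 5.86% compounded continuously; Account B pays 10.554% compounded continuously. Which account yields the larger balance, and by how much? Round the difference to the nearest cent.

Account A growth factor: e^(0.0586·21) = e^1.2306 ≈ 3.42328289; balance ≈ 6,846.5658.
Account B growth factor: e^(0.10554·21) = e^2.21634 ≈ 9.1736936286; balance ≈ 18,347.3873.
Account B is larger by 11,500.8215.

Account B, by $11,500.82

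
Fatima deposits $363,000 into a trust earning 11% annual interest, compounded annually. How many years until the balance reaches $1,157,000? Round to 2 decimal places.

11.11 years

(1 + 0.11)^t = 1,157,000/363,000 = 3.1873.
t·ln(1 + 0.11) = ln(3.1873); t = 1.1592/0.10436 ≈ 11.1075.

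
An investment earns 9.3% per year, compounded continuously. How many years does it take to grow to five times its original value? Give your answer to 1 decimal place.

e^(0.093t) = 5, so 0.093t = ln 5 ≈ 1.6094.
t ≈ 1.6094/0.093 ≈ 17.3058.

17.3 years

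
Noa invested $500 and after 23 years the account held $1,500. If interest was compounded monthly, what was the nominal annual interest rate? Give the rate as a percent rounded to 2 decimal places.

4.79%

(1 + r/12)^276 = 1,500/500 = 3.
1 + r/12 = 3^(1/276) ≈ 1.003988, so r/12 ≈ 0.00398841.
r ≈ 12·0.00398841 = 4.78609%.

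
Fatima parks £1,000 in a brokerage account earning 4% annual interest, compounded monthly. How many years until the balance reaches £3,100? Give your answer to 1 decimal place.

28.3 years

(1 + 0.00333333)^(12t) = 3,100/1,000 = 3.1.
12t·ln(1 + 0.00333333) = ln(3.1); 12t = 1.1314/0.00332779 ≈ 339.9860.
t ≈ 28.3322 years.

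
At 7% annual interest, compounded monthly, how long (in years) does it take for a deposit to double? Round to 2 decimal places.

9.93 years

(1 + 0.00583333)^(12t) = 2.
12t = ln 2 / ln(1 + 0.00583333) ≈ 0.69315/0.00581639 ≈ 119.1715.
t ≈ 9.9310.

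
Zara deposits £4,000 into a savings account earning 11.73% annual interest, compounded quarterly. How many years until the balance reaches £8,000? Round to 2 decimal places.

6.00 years

(1 + 0.029325)^(4t) = 8,000/4,000 = 2.
4t·ln(1 + 0.029325) = ln(2); 4t = 0.69315/0.0289032 ≈ 23.9816.
t ≈ 5.9954 years.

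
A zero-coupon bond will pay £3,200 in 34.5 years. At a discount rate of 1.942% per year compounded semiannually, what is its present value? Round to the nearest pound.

£1,643

Growth factor = (1 + 0.00971)^69 ≈ 1.947912143.
P = 3,200/1.947912143 ≈ 1,642.7846.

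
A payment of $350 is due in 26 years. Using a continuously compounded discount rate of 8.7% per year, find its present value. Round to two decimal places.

$36.45

P = A·e^(−rt) = 350·e^(−2.262).
e^(−2.262) ≈ 0.104141992, so P ≈ 36.4497.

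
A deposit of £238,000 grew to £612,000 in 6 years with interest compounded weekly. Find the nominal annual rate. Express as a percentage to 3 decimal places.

15.765%

The 312-period growth factor is 612,000/238,000 = 2.57143.
r/52 = 2.57143^(1/312) − 1 ≈ 0.00303171, so r ≈ 52·0.00303171 = 15.76488%.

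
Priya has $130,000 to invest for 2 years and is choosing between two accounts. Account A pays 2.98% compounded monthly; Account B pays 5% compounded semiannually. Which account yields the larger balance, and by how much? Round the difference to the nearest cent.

Account B, by $5,522.32

A: (1 + 0.0298/12)^24 ≈ 1.06133348154, so 130,000 × 1.06133348154 ≈ 137,973.3526.
B: (1 + 0.025)^4 ≈ 1.10381289062, so 130,000 × 1.10381289062 ≈ 143,495.6758.
Difference ≈ 5,522.3232 in favor of B.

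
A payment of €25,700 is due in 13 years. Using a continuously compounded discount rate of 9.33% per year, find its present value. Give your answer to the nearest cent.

P = A·e^(−rt) = 25,700·e^(−1.2129).
e^(−1.2129) ≈ 0.29733376003, so P ≈ 7,641.4776.

€7,641.48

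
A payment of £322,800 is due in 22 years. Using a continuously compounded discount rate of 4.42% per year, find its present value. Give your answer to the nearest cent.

£122,074.67

P = A·e^(−rt) = 322,800·e^(−0.9724).
e^(−0.9724) ≈ 0.378174329698, so P ≈ 122,074.6736.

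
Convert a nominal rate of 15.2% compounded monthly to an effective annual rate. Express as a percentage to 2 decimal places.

16.30%

One year is 12 periods at 0.0126667 each: (1 + 0.0126667)^12 ≈ 1.163049.
EAR = 1.163049 − 1 ≈ 16.30494%.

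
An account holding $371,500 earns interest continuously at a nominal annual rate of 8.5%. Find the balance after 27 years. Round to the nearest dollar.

$3,686,928

A = P·e^(rt) = 371,500·e^(0.085·27) = 371,500·e^2.295.
e^2.295 ≈ 9.924436012285, so A ≈ 3,686,927.9786.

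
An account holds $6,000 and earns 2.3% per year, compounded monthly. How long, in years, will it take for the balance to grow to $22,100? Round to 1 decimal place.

We need (1 + 0.00191667)^(12t) = 3.6833, so 12t = ln 3.6833 / ln 1.001917 ≈ 680.9046.
t ≈ 680.9046/12 = 56.7421 years.

56.7 years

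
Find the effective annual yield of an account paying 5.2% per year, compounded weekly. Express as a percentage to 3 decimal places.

One year is 52 periods at 0.001 each: (1 + 0.001)^52 ≈ 1.053348.
EAR = 1.053348 − 1 ≈ 5.33484%.

5.335%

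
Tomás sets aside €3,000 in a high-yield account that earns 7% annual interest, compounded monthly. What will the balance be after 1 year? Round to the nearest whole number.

Periodic rate = 7%/12 = 0.00583333; periods = 12·1 = 12.
A = 3,000·(1 + 0.07/12)^12 ≈ 3,000·1.072290081 ≈ 3,216.8702.

€3,217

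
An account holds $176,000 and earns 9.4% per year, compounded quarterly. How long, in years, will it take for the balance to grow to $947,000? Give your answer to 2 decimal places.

18.11 years

(1 + 0.0235)^(4t) = 947,000/176,000 = 5.3807.
4t·ln(1 + 0.0235) = ln(5.3807); 4t = 1.6828/0.0232281 ≈ 72.4473.
t ≈ 18.1118 years.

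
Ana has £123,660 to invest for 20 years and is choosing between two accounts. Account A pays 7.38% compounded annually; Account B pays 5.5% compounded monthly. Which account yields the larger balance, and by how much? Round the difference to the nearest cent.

Account A growth factor: (1 + 0.0738)^20 ≈ 4.15401435074; balance ≈ 513,685.4146.
Account B growth factor: (1 + 0.055/12)^240 ≈ 2.99662556172; balance ≈ 370,562.7170.
Account A is larger by 143,122.6976.

Account A, by £143,122.70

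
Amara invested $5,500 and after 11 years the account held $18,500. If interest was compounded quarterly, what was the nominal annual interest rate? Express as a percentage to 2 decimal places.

11.18%

The 44-period growth factor is 18,500/5,500 = 3.36364.
r/4 = 3.36364^(1/44) − 1 ≈ 0.0279522, so r ≈ 4·0.0279522 = 11.18089%.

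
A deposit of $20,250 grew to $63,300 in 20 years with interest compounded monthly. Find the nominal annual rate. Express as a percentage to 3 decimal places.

5.712%

(1 + r/12)^240 = 63,300/20,250 = 3.12593.
1 + r/12 = 3.12593^(1/240) ≈ 1.00476, so r/12 ≈ 0.00476017.
r ≈ 12·0.00476017 = 5.71221%.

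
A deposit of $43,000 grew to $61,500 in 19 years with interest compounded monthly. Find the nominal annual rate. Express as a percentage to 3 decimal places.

1.885%

The 228-period growth factor is 61,500/43,000 = 1.43023.
r/12 = 1.43023^(1/228) − 1 ≈ 0.00157069, so r ≈ 12·0.00157069 = 1.88483%.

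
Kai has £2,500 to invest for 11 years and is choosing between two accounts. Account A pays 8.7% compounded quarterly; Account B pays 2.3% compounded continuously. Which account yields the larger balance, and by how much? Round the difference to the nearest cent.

Account A, by £3,223.53

Account A growth factor: (1 + 0.02175)^44 ≈ 2.577296838; balance ≈ 6,443.2421.
Account B growth factor: e^(0.023·11) = e^0.253 ≈ 1.287883277; balance ≈ 3,219.7082.
Account A is larger by 3,223.5339.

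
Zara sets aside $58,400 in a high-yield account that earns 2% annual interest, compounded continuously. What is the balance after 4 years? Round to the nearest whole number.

A = P·e^(rt) = 58,400·e^(0.02·4) = 58,400·e^0.08.
e^0.08 ≈ 1.0832870677, so A ≈ 63,263.9648.

$63,264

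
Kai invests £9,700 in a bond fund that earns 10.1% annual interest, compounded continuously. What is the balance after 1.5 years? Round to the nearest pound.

A = P·e^(rt) = 9,700·e^(0.101·1.5) = 9,700·e^0.1515.
e^0.1515 ≈ 1.1635783018, so A ≈ 11,286.7095.

£11,287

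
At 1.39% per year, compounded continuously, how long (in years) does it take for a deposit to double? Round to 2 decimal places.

e^(0.0139t) = 2, so 0.0139t = ln 2 ≈ 0.69315.
t ≈ 0.69315/0.0139 ≈ 49.8667.

49.87 years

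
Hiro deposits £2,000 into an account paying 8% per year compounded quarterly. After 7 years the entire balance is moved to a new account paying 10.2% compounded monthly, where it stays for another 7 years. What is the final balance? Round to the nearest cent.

£7,089.42

Phase 1: 2,000·(1 + 0.02)^28 ≈ 3,482.0484.
Phase 2: 3,482.0484·(1 + 0.0085)^84 ≈ 7,089.4186.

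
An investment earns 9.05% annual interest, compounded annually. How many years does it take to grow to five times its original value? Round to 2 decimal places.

18.58 years

(1 + 0.0905)^t = 5.
t = ln 5 / ln(1 + 0.0905) ≈ 1.6094/0.0866363 ≈ 18.5769.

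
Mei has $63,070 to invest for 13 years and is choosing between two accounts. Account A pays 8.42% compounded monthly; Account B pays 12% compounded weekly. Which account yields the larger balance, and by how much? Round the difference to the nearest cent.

Account A growth factor: (1 + 0.0842/12)^156 ≈ 2.9765879105; balance ≈ 187,733.3995.
Account B growth factor: (1 + 0.12/52)^676 ≈ 4.75027620343; balance ≈ 299,599.9202.
Account B is larger by 111,866.5206.

Account B, by $111,866.52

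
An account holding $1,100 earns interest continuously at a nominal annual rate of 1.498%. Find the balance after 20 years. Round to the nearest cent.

$1,484.25

A = P·e^(rt) = 1,100·e^(0.01498·20) = 1,100·e^0.2996.
e^0.2996 ≈ 1.349318972, so A ≈ 1,484.2509.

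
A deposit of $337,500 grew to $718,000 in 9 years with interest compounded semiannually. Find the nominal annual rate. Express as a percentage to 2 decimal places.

The 18-period growth factor is 718,000/337,500 = 2.12741.
r/2 = 2.12741^(1/18) − 1 ≈ 0.042831, so r ≈ 2·0.042831 = 8.56620%.

8.57%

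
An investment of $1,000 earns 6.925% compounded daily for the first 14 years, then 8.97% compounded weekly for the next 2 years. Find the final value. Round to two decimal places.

After 14 years at 6.925%: 1,000 × 2.636383369 ≈ 2,636.3834.
Then 2 years at 8.97%: 2,636.3834 × 1.196314338 ≈ 3,153.9432.

$3,153.94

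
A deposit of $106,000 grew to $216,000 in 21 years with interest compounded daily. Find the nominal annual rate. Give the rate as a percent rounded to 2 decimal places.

3.39%

The 7665-period growth factor is 216,000/106,000 = 2.03774.
r/365 = 2.03774^(1/7665) − 1 ≈ 0.0000928731, so r ≈ 365·0.0000928731 = 3.38987%.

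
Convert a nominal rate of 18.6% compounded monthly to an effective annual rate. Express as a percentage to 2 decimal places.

20.27%

EAR = (1 + 18.6%/12)^12 − 1 = (1 + 0.0155)^12 − 1.
(1 + 0.0155)^12 ≈ 1.202705, so EAR ≈ 20.27050%.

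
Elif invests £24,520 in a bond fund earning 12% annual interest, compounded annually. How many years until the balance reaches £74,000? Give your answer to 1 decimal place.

9.7 years

(1 + 0.12)^t = 74,000/24,520 = 3.0179.
t·ln(1 + 0.12) = ln(3.0179); t = 1.1046/0.113329 ≈ 9.7467.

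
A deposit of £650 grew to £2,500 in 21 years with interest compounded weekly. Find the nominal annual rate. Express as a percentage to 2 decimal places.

6.42%

(1 + r/52)^1092 = 2,500/650 = 3.84615.
1 + r/52 = 3.84615^(1/1092) ≈ 1.001234, so r/52 ≈ 0.00123435.
r ≈ 52·0.00123435 = 6.41859%.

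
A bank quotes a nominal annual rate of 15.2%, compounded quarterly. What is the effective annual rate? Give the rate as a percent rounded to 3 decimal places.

EAR = (1 + 15.2%/4)^4 − 1 = (1 + 0.038)^4 − 1.
(1 + 0.038)^4 ≈ 1.160886, so EAR ≈ 16.08856%.

16.089%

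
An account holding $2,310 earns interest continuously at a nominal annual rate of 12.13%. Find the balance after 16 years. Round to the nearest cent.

$16,087.58

A = P·e^(rt) = 2,310·e^(0.1213·16) = 2,310·e^1.9408.
e^1.9408 ≈ 6.9643201988, so A ≈ 16,087.5797.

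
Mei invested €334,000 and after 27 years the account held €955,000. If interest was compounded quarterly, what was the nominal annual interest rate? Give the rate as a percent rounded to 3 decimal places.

3.910%

(1 + r/4)^108 = 955,000/334,000 = 2.85928.
1 + r/4 = 2.85928^(1/108) ≈ 1.009775, so r/4 ≈ 0.00977497.
r ≈ 4·0.00977497 = 3.90999%.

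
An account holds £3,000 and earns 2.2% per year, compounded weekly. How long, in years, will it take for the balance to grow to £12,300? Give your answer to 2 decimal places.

64.15 years

We need (1 + 0.000423077)^(52t) = 4.1, so 52t = ln 4.1 / ln 1.000423 ≈ 3335.7656.
t ≈ 3335.7656/52 = 64.1493 years.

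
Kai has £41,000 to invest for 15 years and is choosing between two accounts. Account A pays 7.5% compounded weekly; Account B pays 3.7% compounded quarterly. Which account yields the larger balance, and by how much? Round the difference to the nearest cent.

Account A, by £54,948.96

A: (1 + 0.075/52)^780 ≈ 3.07772128666, so 41,000 × 3.07772128666 ≈ 126,186.5728.
B: (1 + 0.00925)^60 ≈ 1.7375026872, so 41,000 × 1.7375026872 ≈ 71,237.6102.
Difference ≈ 54,948.9626 in favor of A.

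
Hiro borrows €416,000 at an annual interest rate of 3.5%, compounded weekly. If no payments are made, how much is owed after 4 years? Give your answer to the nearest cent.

Periodic rate = 3.5%/52 = 0.000673077; periods = 52·4 = 208.
A = 416,000·(1 + 0.035/52)^208 ≈ 416,000·1.15021962885 ≈ 478,491.3656.

€478,491.37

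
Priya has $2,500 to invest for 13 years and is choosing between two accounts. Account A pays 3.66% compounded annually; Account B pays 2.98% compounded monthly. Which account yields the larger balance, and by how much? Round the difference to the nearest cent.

Account A, by $308.10

A: (1 + 0.0366)^13 ≈ 1.595679474, so 2,500 × 1.595679474 ≈ 3,989.1987.
B: (1 + 0.0298/12)^156 ≈ 1.472438358, so 2,500 × 1.472438358 ≈ 3,681.0959.
Difference ≈ 308.1028 in favor of A.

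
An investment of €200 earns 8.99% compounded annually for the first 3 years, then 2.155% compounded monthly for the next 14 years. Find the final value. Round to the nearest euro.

Phase 1: 200·(1 + 0.0899)^3 ≈ 258.9345.
Phase 2: 258.9345·(1 + 0.02155/12)^168 ≈ 350.0250.

€350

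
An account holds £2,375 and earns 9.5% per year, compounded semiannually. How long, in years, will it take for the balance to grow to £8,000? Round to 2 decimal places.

We need (1 + 0.0475)^(2t) = 3.3684, so 2t = ln 3.3684 / ln 1.0475 ≈ 26.1698.
t ≈ 26.1698/2 = 13.0849 years.

13.08 years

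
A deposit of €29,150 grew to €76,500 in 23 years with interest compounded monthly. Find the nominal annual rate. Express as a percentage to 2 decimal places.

The 276-period growth factor is 76,500/29,150 = 2.62436.
r/12 = 2.62436^(1/276) − 1 ≈ 0.0035019, so r ≈ 12·0.0035019 = 4.20228%.

4.20%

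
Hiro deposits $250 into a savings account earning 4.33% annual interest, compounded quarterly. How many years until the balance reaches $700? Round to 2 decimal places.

(1 + 0.010825)^(4t) = 700/250 = 2.8.
4t·ln(1 + 0.010825) = ln(2.8); 4t = 1.0296/0.0107668 ≈ 95.6288.
t ≈ 23.9072 years.

23.91 years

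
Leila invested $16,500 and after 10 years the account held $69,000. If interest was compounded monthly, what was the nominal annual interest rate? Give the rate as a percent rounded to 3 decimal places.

14.393%

The 120-period growth factor is 69,000/16,500 = 4.18182.
r/12 = 4.18182^(1/120) − 1 ≈ 0.0119942, so r ≈ 12·0.0119942 = 14.39309%.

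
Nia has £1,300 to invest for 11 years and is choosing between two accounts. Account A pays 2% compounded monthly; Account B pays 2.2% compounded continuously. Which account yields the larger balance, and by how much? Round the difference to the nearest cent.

Account B, by £36.33

A: (1 + 0.02/12)^132 ≈ 1.245848558, so 1,300 × 1.245848558 ≈ 1,619.6031.
B: e^(0.022·11) = e^0.242 ≈ 1.273794193, so 1,300 × 1.273794193 ≈ 1,655.9325.
Difference ≈ 36.3293 in favor of B.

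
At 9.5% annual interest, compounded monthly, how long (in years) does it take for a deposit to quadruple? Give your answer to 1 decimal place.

(1 + 0.00791667)^(12t) = 4.
12t = ln 4 / ln(1 + 0.00791667) ≈ 1.3863/0.00788549 ≈ 175.8031.
t ≈ 14.6503.

14.7 years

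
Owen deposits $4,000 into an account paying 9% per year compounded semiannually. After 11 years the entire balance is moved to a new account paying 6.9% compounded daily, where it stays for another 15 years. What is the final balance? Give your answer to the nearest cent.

$29,653.14

Phase 1: 4,000·(1 + 0.045)^22 ≈ 10,534.6080.
Phase 2: 10,534.6080·(1 + 0.069/365)^5475 ≈ 29,653.1401.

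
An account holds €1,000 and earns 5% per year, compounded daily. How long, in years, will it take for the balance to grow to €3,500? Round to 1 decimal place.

25.1 years

(1 + 0.000136986)^(365t) = 3,500/1,000 = 3.5.
365t·ln(1 + 0.000136986) = ln(3.5); 365t = 1.2528/0.000136977 ≈ 9145.7960.
t ≈ 25.0570 years.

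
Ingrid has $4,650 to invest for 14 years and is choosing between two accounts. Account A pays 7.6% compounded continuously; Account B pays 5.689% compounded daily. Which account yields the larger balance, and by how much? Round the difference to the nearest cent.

A: e^(0.076·14) = e^1.064 ≈ 2.897939595, so 4,650 × 2.897939595 ≈ 13,475.4191.
B: (1 + 0.05689/365)^5110 ≈ 2.2175388108, so 4,650 × 2.2175388108 ≈ 10,311.5555.
Difference ≈ 3,163.8636 in favor of A.

Account A, by $3,163.86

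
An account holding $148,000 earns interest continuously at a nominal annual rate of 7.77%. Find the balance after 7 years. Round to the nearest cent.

A = P·e^(rt) = 148,000·e^(0.0777·7) = 148,000·e^0.5439.
e^0.5439 ≈ 1.72271235616, so A ≈ 254,961.4287.

$254,961.43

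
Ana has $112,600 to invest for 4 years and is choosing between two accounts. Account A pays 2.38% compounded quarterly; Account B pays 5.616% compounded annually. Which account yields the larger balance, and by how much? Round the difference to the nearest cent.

Account B, by $16,294.75

Account A growth factor: (1 + 0.00595)^16 ≈ 1.09956857514; balance ≈ 123,811.4216.
Account B growth factor: (1 + 0.05616)^4 ≈ 1.24428212331; balance ≈ 140,106.1671.
Account B is larger by 16,294.7455.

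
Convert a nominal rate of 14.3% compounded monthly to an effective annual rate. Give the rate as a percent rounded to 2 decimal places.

One year is 12 periods at 0.0119167 each: (1 + 0.0119167)^12 ≈ 1.152755.
EAR = 1.152755 − 1 ≈ 15.27549%.

15.28%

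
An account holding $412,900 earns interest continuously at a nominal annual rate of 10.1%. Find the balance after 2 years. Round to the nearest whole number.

$505,327

A = P·e^(rt) = 412,900·e^(0.101·2) = 412,900·e^0.202.
e^0.202 ≈ 1.22384800811, so A ≈ 505,326.8425.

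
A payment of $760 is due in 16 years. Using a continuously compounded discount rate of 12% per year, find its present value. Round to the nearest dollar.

$111

P = A·e^(−rt) = 760·e^(−1.92).
e^(−1.92) ≈ 0.146606962, so P ≈ 111.4213.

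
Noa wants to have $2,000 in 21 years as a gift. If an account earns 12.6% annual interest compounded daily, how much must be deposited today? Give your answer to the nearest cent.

Periodic rate = 12.6%/365 = 0.000345205; 7665 periods.
P = 2,000/(1 + 0.126/365)^7665 ≈ 2,000/14.09110008 ≈ 141.9336.

$141.93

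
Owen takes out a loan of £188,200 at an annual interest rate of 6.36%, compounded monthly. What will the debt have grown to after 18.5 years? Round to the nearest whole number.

£608,501

Growth factor = (1 + 0.0053)^222 ≈ 3.23326668354.
A ≈ 188,200 × 3.23326668354 ≈ 608,500.7898.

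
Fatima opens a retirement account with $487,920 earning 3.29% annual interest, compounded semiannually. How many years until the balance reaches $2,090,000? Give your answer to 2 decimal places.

44.58 years

(1 + 0.01645)^(2t) = 2,090,000/487,920 = 4.2835.
2t·ln(1 + 0.01645) = ln(4.2835); 2t = 1.4548/0.0163162 ≈ 89.1611.
t ≈ 44.5806 years.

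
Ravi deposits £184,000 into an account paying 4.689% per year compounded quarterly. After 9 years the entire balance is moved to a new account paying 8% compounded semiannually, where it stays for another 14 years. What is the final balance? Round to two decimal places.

After 9 years at 4.689%: 184,000 × 1.52128543131 ≈ 279,916.5194.
Then 14 years at 8%: 279,916.5194 × 2.99870331918 ≈ 839,386.5957.

£839,386.60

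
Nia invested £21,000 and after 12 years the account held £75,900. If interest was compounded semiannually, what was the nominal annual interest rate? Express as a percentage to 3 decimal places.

(1 + r/2)^24 = 75,900/21,000 = 3.61429.
1 + r/2 = 3.61429^(1/24) ≈ 1.054996, so r/2 ≈ 0.0549963.
r ≈ 2·0.0549963 = 10.99926%.

10.999%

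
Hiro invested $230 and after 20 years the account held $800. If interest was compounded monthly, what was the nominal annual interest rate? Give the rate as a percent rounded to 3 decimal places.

(1 + r/12)^240 = 800/230 = 3.47826.
1 + r/12 = 3.47826^(1/240) ≈ 1.005207, so r/12 ≈ 0.0052074.
r ≈ 12·0.0052074 = 6.24888%.

6.249%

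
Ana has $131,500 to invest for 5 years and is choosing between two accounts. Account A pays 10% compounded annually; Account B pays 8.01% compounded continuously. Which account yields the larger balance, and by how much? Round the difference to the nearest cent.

A: (1 + 0.1)^5 ≈ 1.61051, so 131,500 × 1.61051 ≈ 211,782.0650.
B: e^(0.0801·5) = e^0.4005 ≈ 1.4925707965, so 131,500 × 1.4925707965 ≈ 196,273.0597.
Difference ≈ 15,509.0053 in favor of A.

Account A, by $15,509.01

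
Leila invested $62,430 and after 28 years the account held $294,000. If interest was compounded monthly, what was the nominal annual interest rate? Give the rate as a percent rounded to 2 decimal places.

5.55%

(1 + r/12)^336 = 294,000/62,430 = 4.70927.
1 + r/12 = 4.70927^(1/336) ≈ 1.004622, so r/12 ≈ 0.00462236.
r ≈ 12·0.00462236 = 5.54683%.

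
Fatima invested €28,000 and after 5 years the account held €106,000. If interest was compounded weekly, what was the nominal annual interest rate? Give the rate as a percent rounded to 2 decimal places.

(1 + r/52)^260 = 106,000/28,000 = 3.78571.
1 + r/52 = 3.78571^(1/260) ≈ 1.005133, so r/52 ≈ 0.00513326.
r ≈ 52·0.00513326 = 26.69297%.

26.69%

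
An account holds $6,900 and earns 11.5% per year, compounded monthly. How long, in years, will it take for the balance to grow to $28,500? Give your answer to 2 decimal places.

12.39 years

We need (1 + 0.00958333)^(12t) = 4.1304, so 12t = ln 4.1304 / ln 1.009583 ≈ 148.7132.
t ≈ 148.7132/12 = 12.3928 years.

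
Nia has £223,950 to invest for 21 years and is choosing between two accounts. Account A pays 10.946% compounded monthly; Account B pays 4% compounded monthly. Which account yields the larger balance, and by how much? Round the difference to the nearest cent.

A: (1 + 0.10946/12)^252 ≈ 9.857568295674, so 223,950 × 9.857568295674 ≈ 2,207,602.4198.
B: (1 + 0.04/12)^252 ≈ 2.31313351046, so 223,950 × 2.31313351046 ≈ 518,026.2497.
Difference ≈ 1,689,576.1701 in favor of A.

Account A, by £1,689,576.17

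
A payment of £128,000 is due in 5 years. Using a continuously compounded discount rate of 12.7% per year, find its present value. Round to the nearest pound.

P = A·e^(−rt) = 128,000·e^(−0.635).
e^(−0.635) ≈ 0.529935488318, so P ≈ 67,831.7425.

£67,832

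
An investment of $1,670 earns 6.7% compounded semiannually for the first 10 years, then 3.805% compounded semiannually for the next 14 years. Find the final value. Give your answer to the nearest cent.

$5,471.44

Phase 1: 1,670·(1 + 0.0335)^20 ≈ 3,227.9447.
Phase 2: 3,227.9447·(1 + 0.019025)^28 ≈ 5,471.4392.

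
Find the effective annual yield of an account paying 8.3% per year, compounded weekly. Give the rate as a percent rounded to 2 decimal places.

8.65%

One year is 52 periods at 0.00159615 each: (1 + 0.00159615)^52 ≈ 1.08647.
EAR = 1.08647 − 1 ≈ 8.64699%.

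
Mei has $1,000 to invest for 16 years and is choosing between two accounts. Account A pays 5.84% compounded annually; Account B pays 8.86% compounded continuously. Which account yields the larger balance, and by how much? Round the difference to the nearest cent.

Account B, by $1,647.51

Account A growth factor: (1 + 0.0584)^16 ≈ 2.479689476; balance ≈ 2,479.6895.
Account B growth factor: e^(0.0886·16) = e^1.4176 ≈ 4.127203257; balance ≈ 4,127.2033.
Account B is larger by 1,647.5138.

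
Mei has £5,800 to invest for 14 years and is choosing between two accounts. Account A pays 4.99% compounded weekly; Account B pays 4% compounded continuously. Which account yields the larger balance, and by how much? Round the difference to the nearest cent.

Account A, by £1,505.62

Account A growth factor: (1 + 0.0499/52)^728 ≈ 2.0102619172; balance ≈ 11,659.5191.
Account B growth factor: e^(0.04·14) = e^0.56 ≈ 1.7506725003; balance ≈ 10,153.9005.
Account A is larger by 1,505.6186.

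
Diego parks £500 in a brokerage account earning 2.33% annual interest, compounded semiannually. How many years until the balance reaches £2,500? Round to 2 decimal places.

(1 + 0.01165)^(2t) = 2,500/500 = 5.
2t·ln(1 + 0.01165) = ln(5); 2t = 1.6094/0.0115827 ≈ 138.9523.
t ≈ 69.4762 years.

69.48 years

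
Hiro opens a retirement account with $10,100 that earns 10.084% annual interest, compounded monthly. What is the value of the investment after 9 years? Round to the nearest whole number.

Periodic rate = 10.084%/12 = 0.00840333; periods = 12·9 = 108.
A = 10,100·(1 + 0.10084/12)^108 ≈ 10,100·2.4688882903 ≈ 24,935.7717.

$24,936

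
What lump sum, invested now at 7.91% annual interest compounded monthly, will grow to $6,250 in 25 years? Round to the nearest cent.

$870.72

Growth factor = (1 + 0.0791/12)^300 ≈ 7.177929633.
P = 6,250/7.177929633 ≈ 870.7246.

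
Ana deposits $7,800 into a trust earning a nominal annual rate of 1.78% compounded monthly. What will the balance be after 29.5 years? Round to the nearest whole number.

$13,182

Periodic rate = 1.78%/12 = 0.00148333; periods = 12·29.5 = 354.
A = 7,800·(1 + 0.0178/12)^354 ≈ 7,800·1.6899702674 ≈ 13,181.7681.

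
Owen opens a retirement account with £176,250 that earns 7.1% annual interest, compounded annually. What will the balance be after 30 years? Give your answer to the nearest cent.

Growth factor = (1 + 0.071)^30 ≈ 7.828600387056.
A ≈ 176,250 × 7.828600387056 ≈ 1,379,790.8182.

£1,379,790.82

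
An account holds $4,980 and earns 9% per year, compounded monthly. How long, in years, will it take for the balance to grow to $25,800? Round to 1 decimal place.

(1 + 0.0075)^(12t) = 25,800/4,980 = 5.1807.
12t·ln(1 + 0.0075) = ln(5.1807); 12t = 1.6449/0.00747201 ≈ 220.1474.
t ≈ 18.3456 years.

18.3 years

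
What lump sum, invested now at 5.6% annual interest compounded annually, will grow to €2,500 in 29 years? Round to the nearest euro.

€515

Growth factor = (1 + 0.056)^29 ≈ 4.855719911.
P = 2,500/4.855719911 ≈ 514.8567.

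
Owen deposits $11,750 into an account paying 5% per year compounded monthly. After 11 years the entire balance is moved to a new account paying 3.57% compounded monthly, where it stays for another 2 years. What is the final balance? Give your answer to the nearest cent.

$21,845.71

Phase 1: 11,750·(1 + 0.05/12)^132 ≈ 20,342.4651.
Phase 2: 20,342.4651·(1 + 0.002975)^24 ≈ 21,845.7104.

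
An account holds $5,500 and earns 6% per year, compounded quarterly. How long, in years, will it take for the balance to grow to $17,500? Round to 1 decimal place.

19.4 years

We need (1 + 0.015)^(4t) = 3.1818, so 4t = ln 3.1818 / ln 1.015 ≈ 77.7408.
t ≈ 77.7408/4 = 19.4352 years.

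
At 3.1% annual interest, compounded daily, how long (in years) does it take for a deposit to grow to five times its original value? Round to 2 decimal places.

(1 + 0.0000849315)^(365t) = 5.
365t = ln 5 / ln(1 + 0.0000849315) ≈ 1.6094/8.49279e-05 ≈ 18950.6382.
t ≈ 51.9196.

51.92 years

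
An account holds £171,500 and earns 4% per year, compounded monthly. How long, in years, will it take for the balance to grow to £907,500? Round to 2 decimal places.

We need (1 + 0.00333333)^(12t) = 5.2915, so 12t = ln 5.2915 / ln 1.003333 ≈ 500.6657.
t ≈ 500.6657/12 = 41.7221 years.

41.72 years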